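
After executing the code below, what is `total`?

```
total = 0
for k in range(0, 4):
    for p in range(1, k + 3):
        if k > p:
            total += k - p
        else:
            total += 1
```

15

k=0,p=1: not 0>1, total = 0+1 = 1
k=0,p=2: not 0>2, total = 1+1 = 2
k=1,p=1: not 1>1, total = 2+1 = 3
k=1,p=2: not 1>2, total = 3+1 = 4
k=1,p=3: not 1>3, total = 4+1 = 5
k=2,p=1: 2>1, total = 5+1 = 6
k=2,p=2: not 2>2, total = 6+1 = 7
k=2,p=3: not 2>3, total = 7+1 = 8
k=2,p=4: not 2>4, total = 8+1 = 9
k=3,p=1: 3>1, total = 9+2 = 11
k=3,p=2: 3>2, total = 11+1 = 12
k=3,p=3: not 3>3, total = 12+1 = 13
k=3,p=4: not 3>4, total = 13+1 = 14
k=3,p=5: not 3>5, total = 14+1 = 15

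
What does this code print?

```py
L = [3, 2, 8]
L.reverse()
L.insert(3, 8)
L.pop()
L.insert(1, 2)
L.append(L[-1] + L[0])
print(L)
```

reverse → [8, 2, 3]
insert 8 at 3 → [8, 2, 3, 8]
pop() removes 8 → [8, 2, 3]
insert 2 at 1 → [8, 2, 2, 3]
append L[-1]+L[0] = 3+8 = 11 → [8, 2, 2, 3, 11]

[8, 2, 2, 3, 11]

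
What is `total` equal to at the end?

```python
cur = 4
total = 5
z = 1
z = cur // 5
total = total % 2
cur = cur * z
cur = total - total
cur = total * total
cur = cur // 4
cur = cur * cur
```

1

z = 4//5 = 0
total = 5%2 = 1
cur = 4*0 = 0
cur = 1-1 = 0
cur = 1*1 = 1
cur = 1//4 = 0
cur = 0*0 = 0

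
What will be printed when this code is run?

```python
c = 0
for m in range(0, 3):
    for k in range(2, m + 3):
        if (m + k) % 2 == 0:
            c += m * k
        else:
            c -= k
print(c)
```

10

m=0,k=2: even sum, c = 0+0 = 0
m=1,k=2: odd sum, c = 0-2 = -2
m=1,k=3: even sum, c = (-2)+3 = 1
m=2,k=2: even sum, c = 1+4 = 5
m=2,k=3: odd sum, c = 5-3 = 2
m=2,k=4: even sum, c = 2+8 = 10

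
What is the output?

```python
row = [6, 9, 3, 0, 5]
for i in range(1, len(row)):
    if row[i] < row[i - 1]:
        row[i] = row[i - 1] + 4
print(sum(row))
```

i=1: 9>=6, unchanged → [6, 9, 3, 0, 5]
i=2: 3<9, row[2] = 9+4 = 13 → [6, 9, 13, 0, 5]
i=3: 0<13, row[3] = 13+4 = 17 → [6, 9, 13, 17, 5]
i=4: 5<17, row[4] = 17+4 = 21 → [6, 9, 13, 17, 21]
sum = 66

66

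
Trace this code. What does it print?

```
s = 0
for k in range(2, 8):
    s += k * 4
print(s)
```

k=2: s = 0+2*4 = 8
k=3: s = 8+3*4 = 20
k=4: s = 20+4*4 = 36
k=5: s = 36+5*4 = 56
k=6: s = 56+6*4 = 80
k=7: s = 80+7*4 = 108

108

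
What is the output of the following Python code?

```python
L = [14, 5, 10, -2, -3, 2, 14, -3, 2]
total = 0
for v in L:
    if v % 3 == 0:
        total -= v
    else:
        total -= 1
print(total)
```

-1

v=14: not %3==0, total = 0-1 = -1
v=5: not %3==0, total = (-1)-1 = -2
v=10: not %3==0, total = (-2)-1 = -3
v=-2: not %3==0, total = (-3)-1 = -4
v=-3: %3==0, total = (-4)-(-3) = -1
v=2: not %3==0, total = (-1)-1 = -2
v=14: not %3==0, total = (-2)-1 = -3
v=-3: %3==0, total = (-3)-(-3) = 0
v=2: not %3==0, total = 0-1 = -1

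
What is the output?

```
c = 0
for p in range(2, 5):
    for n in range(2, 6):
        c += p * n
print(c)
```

p=2,n=2: c = 0+4 = 4
p=2,n=3: c = 4+6 = 10
p=2,n=4: c = 10+8 = 18
p=2,n=5: c = 18+10 = 28
p=3,n=2: c = 28+6 = 34
p=3,n=3: c = 34+9 = 43
p=3,n=4: c = 43+12 = 55
p=3,n=5: c = 55+15 = 70
p=4,n=2: c = 70+8 = 78
p=4,n=3: c = 78+12 = 90
p=4,n=4: c = 90+16 = 106
p=4,n=5: c = 106+20 = 126

126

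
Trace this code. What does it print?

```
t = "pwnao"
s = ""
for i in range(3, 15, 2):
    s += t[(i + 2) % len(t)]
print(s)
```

i=3: add t[0]='p' → 'p'
i=5: add t[2]='n' → 'pn'
i=7: add t[4]='o' → 'pno'
i=9: add t[1]='w' → 'pnow'
i=11: add t[3]='a' → 'pnowa'
i=13: add t[0]='p' → 'pnowap'

pnowap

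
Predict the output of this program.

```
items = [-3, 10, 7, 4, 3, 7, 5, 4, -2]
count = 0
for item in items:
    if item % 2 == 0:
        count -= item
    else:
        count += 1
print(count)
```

-11

item=-3: not even, count = 0+1 = 1
item=10: even, count = 1-10 = -9
item=7: not even, count = (-9)+1 = -8
item=4: even, count = (-8)-4 = -12
item=3: not even, count = (-12)+1 = -11
item=7: not even, count = (-11)+1 = -10
item=5: not even, count = (-10)+1 = -9
item=4: even, count = (-9)-4 = -13
item=-2: even, count = (-13)-(-2) = -11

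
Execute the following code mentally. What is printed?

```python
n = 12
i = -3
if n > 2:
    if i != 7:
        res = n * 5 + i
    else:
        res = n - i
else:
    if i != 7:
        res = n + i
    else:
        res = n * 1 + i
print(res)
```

57

n=12, i=-3
n > 2 is True; i != 7 is True
→ res = n * 5 + i = 57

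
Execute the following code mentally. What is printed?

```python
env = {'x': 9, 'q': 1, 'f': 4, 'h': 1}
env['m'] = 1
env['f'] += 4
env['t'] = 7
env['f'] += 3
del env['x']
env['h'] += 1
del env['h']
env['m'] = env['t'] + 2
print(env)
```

env['m'] = 1 → {'x': 9, 'q': 1, 'f': 4, 'h': 1, 'm': 1}
env['f'] = 4+4 = 8 → {'x': 9, 'q': 1, 'f': 8, 'h': 1, 'm': 1}
env['t'] = 7 → {'x': 9, 'q': 1, 'f': 8, 'h': 1, 'm': 1, 't': 7}
env['f'] = 8+3 = 11 → {'x': 9, 'q': 1, 'f': 11, 'h': 1, 'm': 1, 't': 7}
del 'x' → {'q': 1, 'f': 11, 'h': 1, 'm': 1, 't': 7}
env['h'] = 1+1 = 2 → {'q': 1, 'f': 11, 'h': 2, 'm': 1, 't': 7}
del 'h' → {'q': 1, 'f': 11, 'm': 1, 't': 7}
env['m'] = env['t']+2 = 9 → {'q': 1, 'f': 11, 'm': 9, 't': 7}

{'q': 1, 'f': 11, 'm': 9, 't': 7}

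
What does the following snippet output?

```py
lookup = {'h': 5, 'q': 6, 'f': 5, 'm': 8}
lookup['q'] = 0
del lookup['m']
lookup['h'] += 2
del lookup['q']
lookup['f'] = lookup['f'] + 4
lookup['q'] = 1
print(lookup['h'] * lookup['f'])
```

lookup['q'] = 0 → {'h': 5, 'q': 0, 'f': 5, 'm': 8}
del 'm' → {'h': 5, 'q': 0, 'f': 5}
lookup['h'] = 5+2 = 7 → {'h': 7, 'q': 0, 'f': 5}
del 'q' → {'h': 7, 'f': 5}
lookup['f'] = lookup['f']+4 = 9 → {'h': 7, 'f': 9}
lookup['q'] = 1 → {'h': 7, 'f': 9, 'q': 1}
lookup['h']*lookup['f'] = 7*9 = 63

63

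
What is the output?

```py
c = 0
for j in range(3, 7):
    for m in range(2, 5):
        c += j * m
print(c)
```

j=3,m=2: c = 0+6 = 6
j=3,m=3: c = 6+9 = 15
j=3,m=4: c = 15+12 = 27
j=4,m=2: c = 27+8 = 35
j=4,m=3: c = 35+12 = 47
j=4,m=4: c = 47+16 = 63
j=5,m=2: c = 63+10 = 73
j=5,m=3: c = 73+15 = 88
j=5,m=4: c = 88+20 = 108
j=6,m=2: c = 108+12 = 120
j=6,m=3: c = 120+18 = 138
j=6,m=4: c = 138+24 = 162

162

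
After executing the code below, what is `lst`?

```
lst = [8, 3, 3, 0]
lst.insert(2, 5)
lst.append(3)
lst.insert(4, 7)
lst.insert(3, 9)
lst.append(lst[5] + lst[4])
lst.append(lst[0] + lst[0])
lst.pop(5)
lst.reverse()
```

[16, 10, 3, 0, 3, 9, 5, 3, 8]

insert 5 at 2 → [8, 3, 5, 3, 0]
append 3 → [8, 3, 5, 3, 0, 3]
insert 7 at 4 → [8, 3, 5, 3, 7, 0, 3]
insert 9 at 3 → [8, 3, 5, 9, 3, 7, 0, 3]
append lst[5]+lst[4] = 7+3 = 10 → [8, 3, 5, 9, 3, 7, 0, 3, 10]
append lst[0]+lst[0] = 8+8 = 16 → [8, 3, 5, 9, 3, 7, 0, 3, 10, 16]
pop(5) removes 7 → [8, 3, 5, 9, 3, 0, 3, 10, 16]
reverse → [16, 10, 3, 0, 3, 9, 5, 3, 8]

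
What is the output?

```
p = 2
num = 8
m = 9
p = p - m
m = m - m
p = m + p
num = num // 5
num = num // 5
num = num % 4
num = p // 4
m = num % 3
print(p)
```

p = 2-9 = -7
m = 9-9 = 0
p = 0+(-7) = -7
num = 8//5 = 1
num = 1//5 = 0
num = 0%4 = 0
num = (-7)//4 = -2
m = (-2)%3 = 1

-7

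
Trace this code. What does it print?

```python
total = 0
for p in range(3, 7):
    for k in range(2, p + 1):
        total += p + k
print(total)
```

116

p=3,k=2: total = 0+5 = 5
p=3,k=3: total = 5+6 = 11
p=4,k=2: total = 11+6 = 17
p=4,k=3: total = 17+7 = 24
p=4,k=4: total = 24+8 = 32
p=5,k=2: total = 32+7 = 39
p=5,k=3: total = 39+8 = 47
p=5,k=4: total = 47+9 = 56
p=5,k=5: total = 56+10 = 66
p=6,k=2: total = 66+8 = 74
p=6,k=3: total = 74+9 = 83
p=6,k=4: total = 83+10 = 93
p=6,k=5: total = 93+11 = 104
p=6,k=6: total = 104+12 = 116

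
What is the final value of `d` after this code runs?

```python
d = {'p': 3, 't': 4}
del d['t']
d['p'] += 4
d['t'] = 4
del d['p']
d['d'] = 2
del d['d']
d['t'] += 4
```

{'t': 8}

del 't' → {'p': 3}
d['p'] = 3+4 = 7 → {'p': 7}
d['t'] = 4 → {'p': 7, 't': 4}
del 'p' → {'t': 4}
d['d'] = 2 → {'t': 4, 'd': 2}
del 'd' → {'t': 4}
d['t'] = 4+4 = 8 → {'t': 8}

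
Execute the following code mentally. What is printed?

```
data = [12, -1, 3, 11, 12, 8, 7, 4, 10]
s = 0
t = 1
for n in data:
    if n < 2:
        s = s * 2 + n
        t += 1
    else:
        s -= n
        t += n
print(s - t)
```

-149

n=12: not <2, s = 0-12 = -12; t=13
n=-1: <2, s = (-12)*2+(-1) = -25; t=14
n=3: not <2, s = (-25)-3 = -28; t=17
n=11: not <2, s = (-28)-11 = -39; t=28
n=12: not <2, s = (-39)-12 = -51; t=40
n=8: not <2, s = (-51)-8 = -59; t=48
n=7: not <2, s = (-59)-7 = -66; t=55
n=4: not <2, s = (-66)-4 = -70; t=59
n=10: not <2, s = (-70)-10 = -80; t=69
s-t = (-80)-69 = -149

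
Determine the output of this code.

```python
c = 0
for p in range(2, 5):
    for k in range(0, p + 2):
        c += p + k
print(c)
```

78

p=2,k=0: c = 0+2 = 2
p=2,k=1: c = 2+3 = 5
p=2,k=2: c = 5+4 = 9
p=2,k=3: c = 9+5 = 14
p=3,k=0: c = 14+3 = 17
p=3,k=1: c = 17+4 = 21
p=3,k=2: c = 21+5 = 26
p=3,k=3: c = 26+6 = 32
p=3,k=4: c = 32+7 = 39
p=4,k=0: c = 39+4 = 43
p=4,k=1: c = 43+5 = 48
p=4,k=2: c = 48+6 = 54
p=4,k=3: c = 54+7 = 61
p=4,k=4: c = 61+8 = 69
p=4,k=5: c = 69+9 = 78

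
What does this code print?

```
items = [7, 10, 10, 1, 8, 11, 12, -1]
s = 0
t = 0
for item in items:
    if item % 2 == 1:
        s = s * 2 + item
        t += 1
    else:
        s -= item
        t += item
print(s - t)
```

item=7: odd, s = 0*2+7 = 7; t=1
item=10: not odd, s = 7-10 = -3; t=11
item=10: not odd, s = (-3)-10 = -13; t=21
item=1: odd, s = (-13)*2+1 = -25; t=22
item=8: not odd, s = (-25)-8 = -33; t=30
item=11: odd, s = (-33)*2+11 = -55; t=31
item=12: not odd, s = (-55)-12 = -67; t=43
item=-1: odd, s = (-67)*2+(-1) = -135; t=44
s-t = (-135)-44 = -179

-179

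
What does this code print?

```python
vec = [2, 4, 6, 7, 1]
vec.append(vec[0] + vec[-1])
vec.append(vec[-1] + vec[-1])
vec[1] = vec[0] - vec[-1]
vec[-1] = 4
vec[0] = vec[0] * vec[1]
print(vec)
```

append vec[0]+vec[-1] = 2+1 = 3 → [2, 4, 6, 7, 1, 3]
append vec[-1]+vec[-1] = 3+3 = 6 → [2, 4, 6, 7, 1, 3, 6]
vec[1] = vec[0]-vec[-1] = 2-6 = -4 → [2, -4, 6, 7, 1, 3, 6]
vec[-1] = 4 → [2, -4, 6, 7, 1, 3, 4]
vec[0] = vec[0]*vec[1] = 2*(-4) = -8 → [-8, -4, 6, 7, 1, 3, 4]

[-8, -4, 6, 7, 1, 3, 4]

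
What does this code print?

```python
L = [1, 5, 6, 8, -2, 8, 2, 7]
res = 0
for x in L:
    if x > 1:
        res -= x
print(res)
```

-36

x=1: not >1
x=5: >1, res = 0-5 = -5
x=6: >1, res = (-5)-6 = -11
x=8: >1, res = (-11)-8 = -19
x=-2: not >1
x=8: >1, res = (-19)-8 = -27
x=2: >1, res = (-27)-2 = -29
x=7: >1, res = (-29)-7 = -36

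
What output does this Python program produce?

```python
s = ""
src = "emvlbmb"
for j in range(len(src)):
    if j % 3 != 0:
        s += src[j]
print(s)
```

j=0: skip
j=1: add 'm' → 'm'
j=2: add 'v' → 'mv'
j=3: skip
j=4: add 'b' → 'mvb'
j=5: add 'm' → 'mvbm'
j=6: skip

mvbm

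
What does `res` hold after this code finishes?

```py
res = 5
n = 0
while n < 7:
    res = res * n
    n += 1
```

0

n=0: res = 5*0 = 0
n=1: res = 0*1 = 0
n=2: res = 0*2 = 0
n=3: res = 0*3 = 0
n=4: res = 0*4 = 0
n=5: res = 0*5 = 0
n=6: res = 0*6 = 0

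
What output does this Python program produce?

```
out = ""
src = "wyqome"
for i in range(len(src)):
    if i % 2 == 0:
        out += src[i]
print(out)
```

i=0: add 'w' → 'w'
i=1: skip
i=2: add 'q' → 'wq'
i=3: skip
i=4: add 'm' → 'wqm'
i=5: skip

wqm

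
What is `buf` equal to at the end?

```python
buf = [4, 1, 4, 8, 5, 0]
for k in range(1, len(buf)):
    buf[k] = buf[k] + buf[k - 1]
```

k=1: buf[1] = 1+4 = 5 → [4, 5, 4, 8, 5, 0]
k=2: buf[2] = 4+5 = 9 → [4, 5, 9, 8, 5, 0]
k=3: buf[3] = 8+9 = 17 → [4, 5, 9, 17, 5, 0]
k=4: buf[4] = 5+17 = 22 → [4, 5, 9, 17, 22, 0]
k=5: buf[5] = 0+22 = 22 → [4, 5, 9, 17, 22, 22]

[4, 5, 9, 17, 22, 22]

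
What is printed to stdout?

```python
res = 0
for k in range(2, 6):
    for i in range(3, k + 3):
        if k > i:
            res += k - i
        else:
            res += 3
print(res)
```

k=2,i=3: not 2>3, res = 0+3 = 3
k=2,i=4: not 2>4, res = 3+3 = 6
k=3,i=3: not 3>3, res = 6+3 = 9
k=3,i=4: not 3>4, res = 9+3 = 12
k=3,i=5: not 3>5, res = 12+3 = 15
k=4,i=3: 4>3, res = 15+1 = 16
k=4,i=4: not 4>4, res = 16+3 = 19
k=4,i=5: not 4>5, res = 19+3 = 22
k=4,i=6: not 4>6, res = 22+3 = 25
k=5,i=3: 5>3, res = 25+2 = 27
k=5,i=4: 5>4, res = 27+1 = 28
k=5,i=5: not 5>5, res = 28+3 = 31
k=5,i=6: not 5>6, res = 31+3 = 34
k=5,i=7: not 5>7, res = 34+3 = 37

37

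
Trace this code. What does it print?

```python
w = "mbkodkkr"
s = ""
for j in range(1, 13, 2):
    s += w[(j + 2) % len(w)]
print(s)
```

j=1: add w[3]='o' → 'o'
j=3: add w[5]='k' → 'ok'
j=5: add w[7]='r' → 'okr'
j=7: add w[1]='b' → 'okrb'
j=9: add w[3]='o' → 'okrbo'
j=11: add w[5]='k' → 'okrbok'

okrbok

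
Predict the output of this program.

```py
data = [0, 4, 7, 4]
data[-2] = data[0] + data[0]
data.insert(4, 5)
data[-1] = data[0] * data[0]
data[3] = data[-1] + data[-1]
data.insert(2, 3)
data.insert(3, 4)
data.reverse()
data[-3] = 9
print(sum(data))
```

data[-2] = data[0]+data[0] = 0+0 = 0 → [0, 4, 0, 4]
insert 5 at 4 → [0, 4, 0, 4, 5]
data[-1] = data[0]*data[0] = 0*0 = 0 → [0, 4, 0, 4, 0]
data[3] = data[-1]+data[-1] = 0+0 = 0 → [0, 4, 0, 0, 0]
insert 3 at 2 → [0, 4, 3, 0, 0, 0]
insert 4 at 3 → [0, 4, 3, 4, 0, 0, 0]
reverse → [0, 0, 0, 4, 3, 4, 0]
data[-3] = 9 → [0, 0, 0, 4, 9, 4, 0]
sum = 17

17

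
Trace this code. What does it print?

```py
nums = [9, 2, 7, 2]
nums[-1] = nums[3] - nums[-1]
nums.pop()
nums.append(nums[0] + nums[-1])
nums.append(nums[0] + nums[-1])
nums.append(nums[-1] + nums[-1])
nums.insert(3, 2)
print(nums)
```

[9, 2, 7, 2, 16, 25, 50]

nums[-1] = nums[3]-nums[-1] = 2-2 = 0 → [9, 2, 7, 0]
pop() removes 0 → [9, 2, 7]
append nums[0]+nums[-1] = 9+7 = 16 → [9, 2, 7, 16]
append nums[0]+nums[-1] = 9+16 = 25 → [9, 2, 7, 16, 25]
append nums[-1]+nums[-1] = 25+25 = 50 → [9, 2, 7, 16, 25, 50]
insert 2 at 3 → [9, 2, 7, 2, 16, 25, 50]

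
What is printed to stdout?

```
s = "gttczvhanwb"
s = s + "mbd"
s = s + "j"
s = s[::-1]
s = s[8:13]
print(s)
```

hvzct

+ 'mbd' → 'gttczvhanwbmbd'
+ 'j' → 'gttczvhanwbmbdj'
reverse → 'jdbmbwnahvzcttg'
slice [8:13] → 'hvzct'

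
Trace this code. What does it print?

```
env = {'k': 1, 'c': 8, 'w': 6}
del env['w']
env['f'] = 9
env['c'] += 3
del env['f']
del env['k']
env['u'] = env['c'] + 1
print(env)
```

del 'w' → {'k': 1, 'c': 8}
env['f'] = 9 → {'k': 1, 'c': 8, 'f': 9}
env['c'] = 8+3 = 11 → {'k': 1, 'c': 11, 'f': 9}
del 'f' → {'k': 1, 'c': 11}
del 'k' → {'c': 11}
env['u'] = env['c']+1 = 12 → {'c': 11, 'u': 12}

{'c': 11, 'u': 12}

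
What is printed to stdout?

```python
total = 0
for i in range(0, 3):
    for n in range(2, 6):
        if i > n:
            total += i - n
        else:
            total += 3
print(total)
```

36

i=0,n=2: not 0>2, total = 0+3 = 3
i=0,n=3: not 0>3, total = 3+3 = 6
i=0,n=4: not 0>4, total = 6+3 = 9
i=0,n=5: not 0>5, total = 9+3 = 12
i=1,n=2: not 1>2, total = 12+3 = 15
i=1,n=3: not 1>3, total = 15+3 = 18
i=1,n=4: not 1>4, total = 18+3 = 21
i=1,n=5: not 1>5, total = 21+3 = 24
i=2,n=2: not 2>2, total = 24+3 = 27
i=2,n=3: not 2>3, total = 27+3 = 30
i=2,n=4: not 2>4, total = 30+3 = 33
i=2,n=5: not 2>5, total = 33+3 = 36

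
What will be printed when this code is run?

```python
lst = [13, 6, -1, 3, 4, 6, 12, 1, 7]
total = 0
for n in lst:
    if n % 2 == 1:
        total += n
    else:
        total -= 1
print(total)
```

n=13: odd, total = 0+13 = 13
n=6: not odd, total = 13-1 = 12
n=-1: odd, total = 12+(-1) = 11
n=3: odd, total = 11+3 = 14
n=4: not odd, total = 14-1 = 13
n=6: not odd, total = 13-1 = 12
n=12: not odd, total = 12-1 = 11
n=1: odd, total = 11+1 = 12
n=7: odd, total = 12+7 = 19

19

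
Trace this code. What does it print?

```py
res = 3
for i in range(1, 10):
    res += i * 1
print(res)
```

i=1: res = 3+1*1 = 4
i=2: res = 4+2*1 = 6
i=3: res = 6+3*1 = 9
i=4: res = 9+4*1 = 13
i=5: res = 13+5*1 = 18
i=6: res = 18+6*1 = 24
i=7: res = 24+7*1 = 31
i=8: res = 31+8*1 = 39
i=9: res = 39+9*1 = 48

48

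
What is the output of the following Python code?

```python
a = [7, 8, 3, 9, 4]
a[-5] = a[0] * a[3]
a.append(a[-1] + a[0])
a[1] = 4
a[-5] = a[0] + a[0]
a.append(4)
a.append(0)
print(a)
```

a[-5] = a[0]*a[3] = 7*9 = 63 → [63, 8, 3, 9, 4]
append a[-1]+a[0] = 4+63 = 67 → [63, 8, 3, 9, 4, 67]
a[1] = 4 → [63, 4, 3, 9, 4, 67]
a[-5] = a[0]+a[0] = 63+63 = 126 → [63, 126, 3, 9, 4, 67]
append 4 → [63, 126, 3, 9, 4, 67, 4]
append 0 → [63, 126, 3, 9, 4, 67, 4, 0]

[63, 126, 3, 9, 4, 67, 4, 0]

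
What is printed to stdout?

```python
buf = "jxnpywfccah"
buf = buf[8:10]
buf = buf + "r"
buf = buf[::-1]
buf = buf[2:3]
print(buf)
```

slice [8:10] → 'ca'
+ 'r' → 'car'
reverse → 'rac'
slice [2:3] → 'c'

c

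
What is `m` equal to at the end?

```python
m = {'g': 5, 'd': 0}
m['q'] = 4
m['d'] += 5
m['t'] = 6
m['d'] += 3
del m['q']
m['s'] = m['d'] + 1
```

m['q'] = 4 → {'g': 5, 'd': 0, 'q': 4}
m['d'] = 0+5 = 5 → {'g': 5, 'd': 5, 'q': 4}
m['t'] = 6 → {'g': 5, 'd': 5, 'q': 4, 't': 6}
m['d'] = 5+3 = 8 → {'g': 5, 'd': 8, 'q': 4, 't': 6}
del 'q' → {'g': 5, 'd': 8, 't': 6}
m['s'] = m['d']+1 = 9 → {'g': 5, 'd': 8, 't': 6, 's': 9}

{'g': 5, 'd': 8, 't': 6, 's': 9}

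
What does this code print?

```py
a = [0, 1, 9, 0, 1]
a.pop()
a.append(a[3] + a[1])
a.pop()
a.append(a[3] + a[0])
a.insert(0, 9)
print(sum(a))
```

pop() removes 1 → [0, 1, 9, 0]
append a[3]+a[1] = 0+1 = 1 → [0, 1, 9, 0, 1]
pop() removes 1 → [0, 1, 9, 0]
append a[3]+a[0] = 0+0 = 0 → [0, 1, 9, 0, 0]
insert 9 at 0 → [9, 0, 1, 9, 0, 0]
sum = 19

19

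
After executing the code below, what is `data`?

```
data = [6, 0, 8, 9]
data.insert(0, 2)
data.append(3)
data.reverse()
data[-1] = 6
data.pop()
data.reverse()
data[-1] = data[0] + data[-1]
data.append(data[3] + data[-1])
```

[6, 0, 8, 9, 9, 18]

insert 2 at 0 → [2, 6, 0, 8, 9]
append 3 → [2, 6, 0, 8, 9, 3]
reverse → [3, 9, 8, 0, 6, 2]
data[-1] = 6 → [3, 9, 8, 0, 6, 6]
pop() removes 6 → [3, 9, 8, 0, 6]
reverse → [6, 0, 8, 9, 3]
data[-1] = data[0]+data[-1] = 6+3 = 9 → [6, 0, 8, 9, 9]
append data[3]+data[-1] = 9+9 = 18 → [6, 0, 8, 9, 9, 18]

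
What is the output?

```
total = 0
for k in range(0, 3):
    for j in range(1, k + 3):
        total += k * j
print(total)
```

k=0,j=1: total = 0+0 = 0
k=0,j=2: total = 0+0 = 0
k=1,j=1: total = 0+1 = 1
k=1,j=2: total = 1+2 = 3
k=1,j=3: total = 3+3 = 6
k=2,j=1: total = 6+2 = 8
k=2,j=2: total = 8+4 = 12
k=2,j=3: total = 12+6 = 18
k=2,j=4: total = 18+8 = 26

26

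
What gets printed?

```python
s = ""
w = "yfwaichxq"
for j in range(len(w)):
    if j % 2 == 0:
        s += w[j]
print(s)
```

ywihq

j=0: add 'y' → 'y'
j=1: skip
j=2: add 'w' → 'yw'
j=3: skip
j=4: add 'i' → 'ywi'
j=5: skip
j=6: add 'h' → 'ywih'
j=7: skip
j=8: add 'q' → 'ywihq'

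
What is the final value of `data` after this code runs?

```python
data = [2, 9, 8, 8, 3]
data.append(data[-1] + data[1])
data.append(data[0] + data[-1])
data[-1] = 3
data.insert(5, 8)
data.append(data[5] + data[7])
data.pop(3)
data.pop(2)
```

append data[-1]+data[1] = 3+9 = 12 → [2, 9, 8, 8, 3, 12]
append data[0]+data[-1] = 2+12 = 14 → [2, 9, 8, 8, 3, 12, 14]
data[-1] = 3 → [2, 9, 8, 8, 3, 12, 3]
insert 8 at 5 → [2, 9, 8, 8, 3, 8, 12, 3]
append data[5]+data[7] = 8+3 = 11 → [2, 9, 8, 8, 3, 8, 12, 3, 11]
pop(3) removes 8 → [2, 9, 8, 3, 8, 12, 3, 11]
pop(2) removes 8 → [2, 9, 3, 8, 12, 3, 11]

[2, 9, 3, 8, 12, 3, 11]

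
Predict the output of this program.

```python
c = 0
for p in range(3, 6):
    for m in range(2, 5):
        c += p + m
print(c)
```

p=3,m=2: c = 0+5 = 5
p=3,m=3: c = 5+6 = 11
p=3,m=4: c = 11+7 = 18
p=4,m=2: c = 18+6 = 24
p=4,m=3: c = 24+7 = 31
p=4,m=4: c = 31+8 = 39
p=5,m=2: c = 39+7 = 46
p=5,m=3: c = 46+8 = 54
p=5,m=4: c = 54+9 = 63

63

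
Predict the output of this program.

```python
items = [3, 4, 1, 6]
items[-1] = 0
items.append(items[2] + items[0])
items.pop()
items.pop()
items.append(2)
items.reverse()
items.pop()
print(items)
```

items[-1] = 0 → [3, 4, 1, 0]
append items[2]+items[0] = 1+3 = 4 → [3, 4, 1, 0, 4]
pop() removes 4 → [3, 4, 1, 0]
pop() removes 0 → [3, 4, 1]
append 2 → [3, 4, 1, 2]
reverse → [2, 1, 4, 3]
pop() removes 3 → [2, 1, 4]

[2, 1, 4]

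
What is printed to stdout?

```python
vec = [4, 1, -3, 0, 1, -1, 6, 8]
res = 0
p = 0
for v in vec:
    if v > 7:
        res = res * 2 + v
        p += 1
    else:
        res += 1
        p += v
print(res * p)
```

v=4: not >7, res = 0+1 = 1; p=4
v=1: not >7, res = 1+1 = 2; p=5
v=-3: not >7, res = 2+1 = 3; p=2
v=0: not >7, res = 3+1 = 4; p=2
v=1: not >7, res = 4+1 = 5; p=3
v=-1: not >7, res = 5+1 = 6; p=2
v=6: not >7, res = 6+1 = 7; p=8
v=8: >7, res = 7*2+8 = 22; p=9
res*p = 22*9 = 198

198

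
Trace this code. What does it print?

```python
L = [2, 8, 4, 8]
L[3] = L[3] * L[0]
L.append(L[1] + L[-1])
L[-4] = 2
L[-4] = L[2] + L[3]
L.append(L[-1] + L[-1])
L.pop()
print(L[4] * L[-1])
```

L[3] = L[3]*L[0] = 8*2 = 16 → [2, 8, 4, 16]
append L[1]+L[-1] = 8+16 = 24 → [2, 8, 4, 16, 24]
L[-4] = 2 → [2, 2, 4, 16, 24]
L[-4] = L[2]+L[3] = 4+16 = 20 → [2, 20, 4, 16, 24]
append L[-1]+L[-1] = 24+24 = 48 → [2, 20, 4, 16, 24, 48]
pop() removes 48 → [2, 20, 4, 16, 24]
L[4]*L[-1] = 24*24 = 576

576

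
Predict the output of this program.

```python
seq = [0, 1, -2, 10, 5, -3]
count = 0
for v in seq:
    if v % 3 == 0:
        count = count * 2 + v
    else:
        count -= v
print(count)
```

v=0: %3==0, count = 0*2+0 = 0
v=1: not %3==0, count = 0-1 = -1
v=-2: not %3==0, count = (-1)-(-2) = 1
v=10: not %3==0, count = 1-10 = -9
v=5: not %3==0, count = (-9)-5 = -14
v=-3: %3==0, count = (-14)*2+(-3) = -31

-31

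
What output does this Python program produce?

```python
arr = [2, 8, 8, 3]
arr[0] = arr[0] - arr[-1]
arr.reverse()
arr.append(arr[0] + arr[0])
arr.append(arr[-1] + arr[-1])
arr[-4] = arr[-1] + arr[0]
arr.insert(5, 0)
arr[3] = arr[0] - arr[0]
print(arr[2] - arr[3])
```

15

arr[0] = arr[0]-arr[-1] = 2-3 = -1 → [-1, 8, 8, 3]
reverse → [3, 8, 8, -1]
append arr[0]+arr[0] = 3+3 = 6 → [3, 8, 8, -1, 6]
append arr[-1]+arr[-1] = 6+6 = 12 → [3, 8, 8, -1, 6, 12]
arr[-4] = arr[-1]+arr[0] = 12+3 = 15 → [3, 8, 15, -1, 6, 12]
insert 0 at 5 → [3, 8, 15, -1, 6, 0, 12]
arr[3] = arr[0]-arr[0] = 3-3 = 0 → [3, 8, 15, 0, 6, 0, 12]
arr[2]-arr[3] = 15-0 = 15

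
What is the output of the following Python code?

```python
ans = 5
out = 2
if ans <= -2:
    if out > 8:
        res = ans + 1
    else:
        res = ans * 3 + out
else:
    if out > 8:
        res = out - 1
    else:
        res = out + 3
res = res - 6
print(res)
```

-1

ans=5, out=2
ans <= -2 is False; out > 8 is False
→ res = out + 3 = 5
res = 5-6 = -1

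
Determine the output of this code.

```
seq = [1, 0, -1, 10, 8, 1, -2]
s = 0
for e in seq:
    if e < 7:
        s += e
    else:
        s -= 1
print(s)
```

-3

e=1: <7, s = 0+1 = 1
e=0: <7, s = 1+0 = 1
e=-1: <7, s = 1+(-1) = 0
e=10: not <7, s = 0-1 = -1
e=8: not <7, s = (-1)-1 = -2
e=1: <7, s = (-2)+1 = -1
e=-2: <7, s = (-1)+(-2) = -3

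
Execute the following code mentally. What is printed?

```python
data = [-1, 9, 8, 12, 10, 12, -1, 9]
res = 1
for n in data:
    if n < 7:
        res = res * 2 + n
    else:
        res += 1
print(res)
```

12

n=-1: <7, res = 1*2+(-1) = 1
n=9: not <7, res = 1+1 = 2
n=8: not <7, res = 2+1 = 3
n=12: not <7, res = 3+1 = 4
n=10: not <7, res = 4+1 = 5
n=12: not <7, res = 5+1 = 6
n=-1: <7, res = 6*2+(-1) = 11
n=9: not <7, res = 11+1 = 12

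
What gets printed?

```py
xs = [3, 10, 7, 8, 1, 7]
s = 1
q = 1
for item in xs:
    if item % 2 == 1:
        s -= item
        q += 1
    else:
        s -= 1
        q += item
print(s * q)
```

-437

item=3: odd, s = 1-3 = -2; q=2
item=10: not odd, s = (-2)-1 = -3; q=12
item=7: odd, s = (-3)-7 = -10; q=13
item=8: not odd, s = (-10)-1 = -11; q=21
item=1: odd, s = (-11)-1 = -12; q=22
item=7: odd, s = (-12)-7 = -19; q=23
s*q = (-19)*23 = -437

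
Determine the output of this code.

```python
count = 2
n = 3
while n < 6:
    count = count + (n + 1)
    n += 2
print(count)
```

n=3: count = 2+4 = 6
n=5: count = 6+6 = 12

12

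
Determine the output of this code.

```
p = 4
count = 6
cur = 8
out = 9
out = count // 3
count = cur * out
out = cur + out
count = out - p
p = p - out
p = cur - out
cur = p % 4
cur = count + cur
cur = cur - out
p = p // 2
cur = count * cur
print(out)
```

10

out = 6//3 = 2
count = 8*2 = 16
out = 8+2 = 10
count = 10-4 = 6
p = 4-10 = -6
p = 8-10 = -2
cur = (-2)%4 = 2
cur = 6+2 = 8
cur = 8-10 = -2
p = (-2)//2 = -1
cur = 6*(-2) = -12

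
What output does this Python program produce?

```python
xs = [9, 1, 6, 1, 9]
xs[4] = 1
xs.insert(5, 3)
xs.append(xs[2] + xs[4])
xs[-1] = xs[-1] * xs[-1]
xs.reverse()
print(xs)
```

[49, 3, 1, 1, 6, 1, 9]

xs[4] = 1 → [9, 1, 6, 1, 1]
insert 3 at 5 → [9, 1, 6, 1, 1, 3]
append xs[2]+xs[4] = 6+1 = 7 → [9, 1, 6, 1, 1, 3, 7]
xs[-1] = xs[-1]*xs[-1] = 7*7 = 49 → [9, 1, 6, 1, 1, 3, 49]
reverse → [49, 3, 1, 1, 6, 1, 9]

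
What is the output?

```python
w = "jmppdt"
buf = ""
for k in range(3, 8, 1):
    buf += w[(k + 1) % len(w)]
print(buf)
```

k=3: add w[4]='d' → 'd'
k=4: add w[5]='t' → 'dt'
k=5: add w[0]='j' → 'dtj'
k=6: add w[1]='m' → 'dtjm'
k=7: add w[2]='p' → 'dtjmp'

dtjmp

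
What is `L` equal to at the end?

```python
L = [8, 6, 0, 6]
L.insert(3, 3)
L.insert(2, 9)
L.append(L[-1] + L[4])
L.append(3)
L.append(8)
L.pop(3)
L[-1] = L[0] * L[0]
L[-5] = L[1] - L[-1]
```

insert 3 at 3 → [8, 6, 0, 3, 6]
insert 9 at 2 → [8, 6, 9, 0, 3, 6]
append L[-1]+L[4] = 6+3 = 9 → [8, 6, 9, 0, 3, 6, 9]
append 3 → [8, 6, 9, 0, 3, 6, 9, 3]
append 8 → [8, 6, 9, 0, 3, 6, 9, 3, 8]
pop(3) removes 0 → [8, 6, 9, 3, 6, 9, 3, 8]
L[-1] = L[0]*L[0] = 8*8 = 64 → [8, 6, 9, 3, 6, 9, 3, 64]
L[-5] = L[1]-L[-1] = 6-64 = -58 → [8, 6, 9, -58, 6, 9, 3, 64]

[8, 6, 9, -58, 6, 9, 3, 64]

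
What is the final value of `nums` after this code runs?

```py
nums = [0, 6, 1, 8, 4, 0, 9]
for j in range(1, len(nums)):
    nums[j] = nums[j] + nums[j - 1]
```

[0, 6, 7, 15, 19, 19, 28]

j=1: nums[1] = 6+0 = 6 → [0, 6, 1, 8, 4, 0, 9]
j=2: nums[2] = 1+6 = 7 → [0, 6, 7, 8, 4, 0, 9]
j=3: nums[3] = 8+7 = 15 → [0, 6, 7, 15, 4, 0, 9]
j=4: nums[4] = 4+15 = 19 → [0, 6, 7, 15, 19, 0, 9]
j=5: nums[5] = 0+19 = 19 → [0, 6, 7, 15, 19, 19, 9]
j=6: nums[6] = 9+19 = 28 → [0, 6, 7, 15, 19, 19, 28]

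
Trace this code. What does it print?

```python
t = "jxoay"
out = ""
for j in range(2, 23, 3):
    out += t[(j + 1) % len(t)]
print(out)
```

j=2: add t[3]='a' → 'a'
j=5: add t[1]='x' → 'ax'
j=8: add t[4]='y' → 'axy'
j=11: add t[2]='o' → 'axyo'
j=14: add t[0]='j' → 'axyoj'
j=17: add t[3]='a' → 'axyoja'
j=20: add t[1]='x' → 'axyojax'

axyojax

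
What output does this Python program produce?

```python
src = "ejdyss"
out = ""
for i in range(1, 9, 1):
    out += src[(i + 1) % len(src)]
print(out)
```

dyssejdy

i=1: add src[2]='d' → 'd'
i=2: add src[3]='y' → 'dy'
i=3: add src[4]='s' → 'dys'
i=4: add src[5]='s' → 'dyss'
i=5: add src[0]='e' → 'dysse'
i=6: add src[1]='j' → 'dyssej'
i=7: add src[2]='d' → 'dyssejd'
i=8: add src[3]='y' → 'dyssejdy'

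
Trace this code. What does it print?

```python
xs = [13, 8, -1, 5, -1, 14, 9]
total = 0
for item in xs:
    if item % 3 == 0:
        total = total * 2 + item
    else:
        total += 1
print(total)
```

21

item=13: not %3==0, total = 0+1 = 1
item=8: not %3==0, total = 1+1 = 2
item=-1: not %3==0, total = 2+1 = 3
item=5: not %3==0, total = 3+1 = 4
item=-1: not %3==0, total = 4+1 = 5
item=14: not %3==0, total = 5+1 = 6
item=9: %3==0, total = 6*2+9 = 21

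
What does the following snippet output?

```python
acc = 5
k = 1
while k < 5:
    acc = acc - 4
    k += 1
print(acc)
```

k=1: acc = 5-4 = 1
k=2: acc = 1-4 = -3
k=3: acc = (-3)-4 = -7
k=4: acc = (-7)-4 = -11

-11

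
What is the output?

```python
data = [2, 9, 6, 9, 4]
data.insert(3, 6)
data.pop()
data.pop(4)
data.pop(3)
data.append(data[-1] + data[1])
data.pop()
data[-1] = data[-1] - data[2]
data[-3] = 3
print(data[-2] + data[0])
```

12

insert 6 at 3 → [2, 9, 6, 6, 9, 4]
pop() removes 4 → [2, 9, 6, 6, 9]
pop(4) removes 9 → [2, 9, 6, 6]
pop(3) removes 6 → [2, 9, 6]
append data[-1]+data[1] = 6+9 = 15 → [2, 9, 6, 15]
pop() removes 15 → [2, 9, 6]
data[-1] = data[-1]-data[2] = 6-6 = 0 → [2, 9, 0]
data[-3] = 3 → [3, 9, 0]
data[-2]+data[0] = 9+3 = 12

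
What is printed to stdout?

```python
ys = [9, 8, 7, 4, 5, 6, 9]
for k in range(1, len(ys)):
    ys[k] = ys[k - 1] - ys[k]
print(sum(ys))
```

k=1: ys[1] = 9-8 = 1 → [9, 1, 7, 4, 5, 6, 9]
k=2: ys[2] = 1-7 = -6 → [9, 1, -6, 4, 5, 6, 9]
k=3: ys[3] = (-6)-4 = -10 → [9, 1, -6, -10, 5, 6, 9]
k=4: ys[4] = (-10)-5 = -15 → [9, 1, -6, -10, -15, 6, 9]
k=5: ys[5] = (-15)-6 = -21 → [9, 1, -6, -10, -15, -21, 9]
k=6: ys[6] = (-21)-9 = -30 → [9, 1, -6, -10, -15, -21, -30]
sum = -72

-72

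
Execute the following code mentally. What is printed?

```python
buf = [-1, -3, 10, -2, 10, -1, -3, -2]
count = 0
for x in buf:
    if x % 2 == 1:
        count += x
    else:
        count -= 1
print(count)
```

-12

x=-1: odd, count = 0+(-1) = -1
x=-3: odd, count = (-1)+(-3) = -4
x=10: not odd, count = (-4)-1 = -5
x=-2: not odd, count = (-5)-1 = -6
x=10: not odd, count = (-6)-1 = -7
x=-1: odd, count = (-7)+(-1) = -8
x=-3: odd, count = (-8)+(-3) = -11
x=-2: not odd, count = (-11)-1 = -12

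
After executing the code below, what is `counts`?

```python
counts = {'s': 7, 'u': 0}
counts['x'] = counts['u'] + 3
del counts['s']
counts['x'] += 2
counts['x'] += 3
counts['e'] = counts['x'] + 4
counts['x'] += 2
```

{'u': 0, 'x': 10, 'e': 12}

counts['x'] = counts['u']+3 = 3 → {'s': 7, 'u': 0, 'x': 3}
del 's' → {'u': 0, 'x': 3}
counts['x'] = 3+2 = 5 → {'u': 0, 'x': 5}
counts['x'] = 5+3 = 8 → {'u': 0, 'x': 8}
counts['e'] = counts['x']+4 = 12 → {'u': 0, 'x': 8, 'e': 12}
counts['x'] = 8+2 = 10 → {'u': 0, 'x': 10, 'e': 12}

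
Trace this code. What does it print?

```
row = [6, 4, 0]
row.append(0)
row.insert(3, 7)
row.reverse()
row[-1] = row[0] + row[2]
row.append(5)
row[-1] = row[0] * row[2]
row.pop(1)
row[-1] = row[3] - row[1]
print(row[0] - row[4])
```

0

append 0 → [6, 4, 0, 0]
insert 7 at 3 → [6, 4, 0, 7, 0]
reverse → [0, 7, 0, 4, 6]
row[-1] = row[0]+row[2] = 0+0 = 0 → [0, 7, 0, 4, 0]
append 5 → [0, 7, 0, 4, 0, 5]
row[-1] = row[0]*row[2] = 0*0 = 0 → [0, 7, 0, 4, 0, 0]
pop(1) removes 7 → [0, 0, 4, 0, 0]
row[-1] = row[3]-row[1] = 0-0 = 0 → [0, 0, 4, 0, 0]
row[0]-row[4] = 0-0 = 0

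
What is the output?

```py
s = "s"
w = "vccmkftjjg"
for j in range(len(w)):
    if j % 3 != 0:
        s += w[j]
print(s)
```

j=0: skip
j=1: add 'c' → 'sc'
j=2: add 'c' → 'scc'
j=3: skip
j=4: add 'k' → 'scck'
j=5: add 'f' → 'scckf'
j=6: skip
j=7: add 'j' → 'scckfj'
j=8: add 'j' → 'scckfjj'
j=9: skip

scckfjj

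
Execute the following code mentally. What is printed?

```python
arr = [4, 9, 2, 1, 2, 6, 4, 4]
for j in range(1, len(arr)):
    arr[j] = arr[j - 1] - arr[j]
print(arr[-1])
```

j=1: arr[1] = 4-9 = -5 → [4, -5, 2, 1, 2, 6, 4, 4]
j=2: arr[2] = (-5)-2 = -7 → [4, -5, -7, 1, 2, 6, 4, 4]
j=3: arr[3] = (-7)-1 = -8 → [4, -5, -7, -8, 2, 6, 4, 4]
j=4: arr[4] = (-8)-2 = -10 → [4, -5, -7, -8, -10, 6, 4, 4]
j=5: arr[5] = (-10)-6 = -16 → [4, -5, -7, -8, -10, -16, 4, 4]
j=6: arr[6] = (-16)-4 = -20 → [4, -5, -7, -8, -10, -16, -20, 4]
j=7: arr[7] = (-20)-4 = -24 → [4, -5, -7, -8, -10, -16, -20, -24]

-24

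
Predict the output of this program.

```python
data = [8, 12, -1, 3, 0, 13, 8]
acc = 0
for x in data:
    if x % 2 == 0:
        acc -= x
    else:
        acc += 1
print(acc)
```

x=8: even, acc = 0-8 = -8
x=12: even, acc = (-8)-12 = -20
x=-1: not even, acc = (-20)+1 = -19
x=3: not even, acc = (-19)+1 = -18
x=0: even, acc = (-18)-0 = -18
x=13: not even, acc = (-18)+1 = -17
x=8: even, acc = (-17)-8 = -25

-25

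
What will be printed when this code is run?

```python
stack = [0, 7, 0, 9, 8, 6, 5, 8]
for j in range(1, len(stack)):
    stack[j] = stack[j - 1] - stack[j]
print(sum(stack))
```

j=1: stack[1] = 0-7 = -7 → [0, -7, 0, 9, 8, 6, 5, 8]
j=2: stack[2] = (-7)-0 = -7 → [0, -7, -7, 9, 8, 6, 5, 8]
j=3: stack[3] = (-7)-9 = -16 → [0, -7, -7, -16, 8, 6, 5, 8]
j=4: stack[4] = (-16)-8 = -24 → [0, -7, -7, -16, -24, 6, 5, 8]
j=5: stack[5] = (-24)-6 = -30 → [0, -7, -7, -16, -24, -30, 5, 8]
j=6: stack[6] = (-30)-5 = -35 → [0, -7, -7, -16, -24, -30, -35, 8]
j=7: stack[7] = (-35)-8 = -43 → [0, -7, -7, -16, -24, -30, -35, -43]
sum = -162

-162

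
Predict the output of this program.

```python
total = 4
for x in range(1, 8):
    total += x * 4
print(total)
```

x=1: total = 4+1*4 = 8
x=2: total = 8+2*4 = 16
x=3: total = 16+3*4 = 28
x=4: total = 28+4*4 = 44
x=5: total = 44+5*4 = 64
x=6: total = 64+6*4 = 88
x=7: total = 88+7*4 = 116

116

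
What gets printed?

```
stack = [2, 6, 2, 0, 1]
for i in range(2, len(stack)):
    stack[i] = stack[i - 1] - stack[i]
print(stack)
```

[2, 6, 4, 4, 3]

i=2: stack[2] = 6-2 = 4 → [2, 6, 4, 0, 1]
i=3: stack[3] = 4-0 = 4 → [2, 6, 4, 4, 1]
i=4: stack[4] = 4-1 = 3 → [2, 6, 4, 4, 3]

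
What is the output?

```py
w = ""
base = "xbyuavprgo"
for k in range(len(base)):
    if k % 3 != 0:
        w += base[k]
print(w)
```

byavrg

k=0: skip
k=1: add 'b' → 'b'
k=2: add 'y' → 'by'
k=3: skip
k=4: add 'a' → 'bya'
k=5: add 'v' → 'byav'
k=6: skip
k=7: add 'r' → 'byavr'
k=8: add 'g' → 'byavrg'
k=9: skip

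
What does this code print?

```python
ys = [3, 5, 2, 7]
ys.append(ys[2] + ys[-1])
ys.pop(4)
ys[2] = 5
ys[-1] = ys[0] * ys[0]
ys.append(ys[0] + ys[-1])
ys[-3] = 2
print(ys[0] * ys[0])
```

append ys[2]+ys[-1] = 2+7 = 9 → [3, 5, 2, 7, 9]
pop(4) removes 9 → [3, 5, 2, 7]
ys[2] = 5 → [3, 5, 5, 7]
ys[-1] = ys[0]*ys[0] = 3*3 = 9 → [3, 5, 5, 9]
append ys[0]+ys[-1] = 3+9 = 12 → [3, 5, 5, 9, 12]
ys[-3] = 2 → [3, 5, 2, 9, 12]
ys[0]*ys[0] = 3*3 = 9

9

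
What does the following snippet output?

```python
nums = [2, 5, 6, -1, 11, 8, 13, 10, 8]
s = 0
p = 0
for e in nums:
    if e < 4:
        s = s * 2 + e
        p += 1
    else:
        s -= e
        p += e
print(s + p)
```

-6

e=2: <4, s = 0*2+2 = 2; p=1
e=5: not <4, s = 2-5 = -3; p=6
e=6: not <4, s = (-3)-6 = -9; p=12
e=-1: <4, s = (-9)*2+(-1) = -19; p=13
e=11: not <4, s = (-19)-11 = -30; p=24
e=8: not <4, s = (-30)-8 = -38; p=32
e=13: not <4, s = (-38)-13 = -51; p=45
e=10: not <4, s = (-51)-10 = -61; p=55
e=8: not <4, s = (-61)-8 = -69; p=63
s+p = (-69)+63 = -6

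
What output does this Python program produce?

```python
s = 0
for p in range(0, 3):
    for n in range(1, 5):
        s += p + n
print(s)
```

42

p=0,n=1: s = 0+1 = 1
p=0,n=2: s = 1+2 = 3
p=0,n=3: s = 3+3 = 6
p=0,n=4: s = 6+4 = 10
p=1,n=1: s = 10+2 = 12
p=1,n=2: s = 12+3 = 15
p=1,n=3: s = 15+4 = 19
p=1,n=4: s = 19+5 = 24
p=2,n=1: s = 24+3 = 27
p=2,n=2: s = 27+4 = 31
p=2,n=3: s = 31+5 = 36
p=2,n=4: s = 36+6 = 42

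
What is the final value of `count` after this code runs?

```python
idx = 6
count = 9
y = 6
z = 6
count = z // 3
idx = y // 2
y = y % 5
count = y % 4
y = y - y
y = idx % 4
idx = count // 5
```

count = 6//3 = 2
idx = 6//2 = 3
y = 6%5 = 1
count = 1%4 = 1
y = 1-1 = 0
y = 3%4 = 3
idx = 1//5 = 0

1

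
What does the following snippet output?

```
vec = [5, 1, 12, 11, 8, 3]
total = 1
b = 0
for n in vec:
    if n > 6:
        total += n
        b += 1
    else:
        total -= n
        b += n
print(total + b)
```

35

n=5: not >6, total = 1-5 = -4; b=5
n=1: not >6, total = (-4)-1 = -5; b=6
n=12: >6, total = (-5)+12 = 7; b=7
n=11: >6, total = 7+11 = 18; b=8
n=8: >6, total = 18+8 = 26; b=9
n=3: not >6, total = 26-3 = 23; b=12
total+b = 23+12 = 35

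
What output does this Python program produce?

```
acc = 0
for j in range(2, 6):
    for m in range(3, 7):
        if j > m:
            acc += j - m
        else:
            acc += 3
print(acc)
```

43

j=2,m=3: not 2>3, acc = 0+3 = 3
j=2,m=4: not 2>4, acc = 3+3 = 6
j=2,m=5: not 2>5, acc = 6+3 = 9
j=2,m=6: not 2>6, acc = 9+3 = 12
j=3,m=3: not 3>3, acc = 12+3 = 15
j=3,m=4: not 3>4, acc = 15+3 = 18
j=3,m=5: not 3>5, acc = 18+3 = 21
j=3,m=6: not 3>6, acc = 21+3 = 24
j=4,m=3: 4>3, acc = 24+1 = 25
j=4,m=4: not 4>4, acc = 25+3 = 28
j=4,m=5: not 4>5, acc = 28+3 = 31
j=4,m=6: not 4>6, acc = 31+3 = 34
j=5,m=3: 5>3, acc = 34+2 = 36
j=5,m=4: 5>4, acc = 36+1 = 37
j=5,m=5: not 5>5, acc = 37+3 = 40
j=5,m=6: not 5>6, acc = 40+3 = 43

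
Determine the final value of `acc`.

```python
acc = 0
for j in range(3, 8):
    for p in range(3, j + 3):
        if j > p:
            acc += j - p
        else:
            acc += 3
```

65

j=3,p=3: not 3>3, acc = 0+3 = 3
j=3,p=4: not 3>4, acc = 3+3 = 6
j=3,p=5: not 3>5, acc = 6+3 = 9
j=4,p=3: 4>3, acc = 9+1 = 10
j=4,p=4: not 4>4, acc = 10+3 = 13
j=4,p=5: not 4>5, acc = 13+3 = 16
j=4,p=6: not 4>6, acc = 16+3 = 19
j=5,p=3: 5>3, acc = 19+2 = 21
j=5,p=4: 5>4, acc = 21+1 = 22
j=5,p=5: not 5>5, acc = 22+3 = 25
j=5,p=6: not 5>6, acc = 25+3 = 28
j=5,p=7: not 5>7, acc = 28+3 = 31
j=6,p=3: 6>3, acc = 31+3 = 34
j=6,p=4: 6>4, acc = 34+2 = 36
j=6,p=5: 6>5, acc = 36+1 = 37
j=6,p=6: not 6>6, acc = 37+3 = 40
j=6,p=7: not 6>7, acc = 40+3 = 43
j=6,p=8: not 6>8, acc = 43+3 = 46
j=7,p=3: 7>3, acc = 46+4 = 50
j=7,p=4: 7>4, acc = 50+3 = 53
j=7,p=5: 7>5, acc = 53+2 = 55
j=7,p=6: 7>6, acc = 55+1 = 56
j=7,p=7: not 7>7, acc = 56+3 = 59
j=7,p=8: not 7>8, acc = 59+3 = 62
j=7,p=9: not 7>9, acc = 62+3 = 65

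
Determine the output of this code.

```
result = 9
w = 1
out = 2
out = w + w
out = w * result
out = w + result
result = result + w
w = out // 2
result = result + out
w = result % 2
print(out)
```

out = 1+1 = 2
out = 1*9 = 9
out = 1+9 = 10
result = 9+1 = 10
w = 10//2 = 5
result = 10+10 = 20
w = 20%2 = 0

10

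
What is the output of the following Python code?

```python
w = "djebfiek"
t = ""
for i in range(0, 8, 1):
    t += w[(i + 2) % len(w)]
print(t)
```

ebfiekdj

i=0: add w[2]='e' → 'e'
i=1: add w[3]='b' → 'eb'
i=2: add w[4]='f' → 'ebf'
i=3: add w[5]='i' → 'ebfi'
i=4: add w[6]='e' → 'ebfie'
i=5: add w[7]='k' → 'ebfiek'
i=6: add w[0]='d' → 'ebfiekd'
i=7: add w[1]='j' → 'ebfiekdj'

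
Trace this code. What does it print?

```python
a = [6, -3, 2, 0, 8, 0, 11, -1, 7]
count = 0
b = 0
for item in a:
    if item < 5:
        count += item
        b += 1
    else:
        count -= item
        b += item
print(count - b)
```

item=6: not <5, count = 0-6 = -6; b=6
item=-3: <5, count = (-6)+(-3) = -9; b=7
item=2: <5, count = (-9)+2 = -7; b=8
item=0: <5, count = (-7)+0 = -7; b=9
item=8: not <5, count = (-7)-8 = -15; b=17
item=0: <5, count = (-15)+0 = -15; b=18
item=11: not <5, count = (-15)-11 = -26; b=29
item=-1: <5, count = (-26)+(-1) = -27; b=30
item=7: not <5, count = (-27)-7 = -34; b=37
count-b = (-34)-37 = -71

-71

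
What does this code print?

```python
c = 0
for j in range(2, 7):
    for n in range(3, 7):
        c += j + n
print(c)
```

170

j=2,n=3: c = 0+5 = 5
j=2,n=4: c = 5+6 = 11
j=2,n=5: c = 11+7 = 18
j=2,n=6: c = 18+8 = 26
j=3,n=3: c = 26+6 = 32
j=3,n=4: c = 32+7 = 39
j=3,n=5: c = 39+8 = 47
j=3,n=6: c = 47+9 = 56
j=4,n=3: c = 56+7 = 63
j=4,n=4: c = 63+8 = 71
j=4,n=5: c = 71+9 = 80
j=4,n=6: c = 80+10 = 90
j=5,n=3: c = 90+8 = 98
j=5,n=4: c = 98+9 = 107
j=5,n=5: c = 107+10 = 117
j=5,n=6: c = 117+11 = 128
j=6,n=3: c = 128+9 = 137
j=6,n=4: c = 137+10 = 147
j=6,n=5: c = 147+11 = 158
j=6,n=6: c = 158+12 = 170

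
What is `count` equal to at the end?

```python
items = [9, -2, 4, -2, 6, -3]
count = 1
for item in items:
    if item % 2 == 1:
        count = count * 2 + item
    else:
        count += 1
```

27

item=9: odd, count = 1*2+9 = 11
item=-2: not odd, count = 11+1 = 12
item=4: not odd, count = 12+1 = 13
item=-2: not odd, count = 13+1 = 14
item=6: not odd, count = 14+1 = 15
item=-3: odd, count = 15*2+(-3) = 27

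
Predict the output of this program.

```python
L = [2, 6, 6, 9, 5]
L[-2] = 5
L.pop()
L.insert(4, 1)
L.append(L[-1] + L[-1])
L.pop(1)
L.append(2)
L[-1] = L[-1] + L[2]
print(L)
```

L[-2] = 5 → [2, 6, 6, 5, 5]
pop() removes 5 → [2, 6, 6, 5]
insert 1 at 4 → [2, 6, 6, 5, 1]
append L[-1]+L[-1] = 1+1 = 2 → [2, 6, 6, 5, 1, 2]
pop(1) removes 6 → [2, 6, 5, 1, 2]
append 2 → [2, 6, 5, 1, 2, 2]
L[-1] = L[-1]+L[2] = 2+5 = 7 → [2, 6, 5, 1, 2, 7]

[2, 6, 5, 1, 2, 7]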